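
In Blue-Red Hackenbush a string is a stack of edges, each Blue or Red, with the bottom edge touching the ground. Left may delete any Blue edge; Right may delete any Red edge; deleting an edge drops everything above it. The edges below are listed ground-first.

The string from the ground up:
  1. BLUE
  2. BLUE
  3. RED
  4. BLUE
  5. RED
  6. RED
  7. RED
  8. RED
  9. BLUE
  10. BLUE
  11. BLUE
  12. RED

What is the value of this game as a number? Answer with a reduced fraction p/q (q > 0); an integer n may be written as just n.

1565/1024

step 1: add BLUE to get B; options L={ 0 } R={ (no moves) } -> 1
step 2: add BLUE to get BB; options L={ 0,1 } R={ (no moves) } -> 2
step 3: add RED to get BBR; options L={ 0,1 } R={ 2 } -> 3/2
step 4: add BLUE to get BBRB; options L={ 0,1,3/2 } R={ 2 } -> 7/4
step 5: add RED to get BBRBR; options L={ 0,1,3/2 } R={ 7/4,2 } -> 13/8
step 6: add RED to get BBRBRR; options L={ 0,1,3/2 } R={ 13/8,7/4,2 } -> 25/16
step 7: add RED to get BBRBRRR; options L={ 0,1,3/2 } R={ 25/16,13/8,7/4,2 } -> 49/32
step 8: add RED to get BBRBRRRR; options L={ 0,1,3/2 } R={ 49/32,25/16,13/8,7/4,2 } -> 97/64
step 9: add BLUE to get BBRBRRRRB; options L={ 0,1,3/2,97/64 } R={ 49/32,25/16,13/8,7/4,2 } -> 195/128
step 10: add BLUE to get BBRBRRRRBB; options L={ 0,1,3/2,97/64,195/128 } R={ 49/32,25/16,13/8,7/4,2 } -> 391/256
step 11: add BLUE to get BBRBRRRRBBB; options L={ 0,1,3/2,97/64,195/128,391/256 } R={ 49/32,25/16,13/8,7/4,2 } -> 783/512
step 12: add RED to get BBRBRRRRBBBR; options L={ 0,1,3/2,97/64,195/128,391/256 } R={ 783/512,49/32,25/16,13/8,7/4,2 } -> 1565/1024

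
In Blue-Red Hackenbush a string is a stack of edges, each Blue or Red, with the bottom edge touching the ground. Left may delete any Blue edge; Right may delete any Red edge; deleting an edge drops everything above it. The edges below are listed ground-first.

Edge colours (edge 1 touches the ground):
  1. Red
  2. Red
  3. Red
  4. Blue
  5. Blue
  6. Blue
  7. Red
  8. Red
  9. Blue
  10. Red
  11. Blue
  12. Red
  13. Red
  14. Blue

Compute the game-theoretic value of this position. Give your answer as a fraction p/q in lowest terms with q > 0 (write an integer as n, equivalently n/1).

-4525/2048

Build v(s[:k]) for k = 1..14, string s = Red Red Red Blue Blue Blue Red Red Blue Red Blue Red Red Blue.
v(R) = { · | 0 } gives -1
v(RR) = { · | -1,0 } gives -2
v(RRR) = { · | -2,-1,0 } gives -3
v(RRRB) = { -3 | -2,-1,0 } gives -5/2
v(RRRBB) = { -3,-5/2 | -2,-1,0 } gives -9/4
v(RRRBBB) = { -3,-5/2,-9/4 | -2,-1,0 } gives -17/8
v(RRRBBBR) = { -3,-5/2,-9/4 | -17/8,-2,-1,0 } gives -35/16
v(RRRBBBRR) = { -3,-5/2,-9/4 | -35/16,-17/8,-2,-1,0 } gives -71/32
v(RRRBBBRRB) = { -3,-5/2,-9/4,-71/32 | -35/16,-17/8,-2,-1,0 } gives -141/64
v(RRRBBBRRBR) = { -3,-5/2,-9/4,-71/32 | -141/64,-35/16,-17/8,-2,-1,0 } gives -283/128
v(RRRBBBRRBRB) = { -3,-5/2,-9/4,-71/32,-283/128 | -141/64,-35/16,-17/8,-2,-1,0 } gives -565/256
v(RRRBBBRRBRBR) = { -3,-5/2,-9/4,-71/32,-283/128 | -565/256,-141/64,-35/16,-17/8,-2,-1,0 } gives -1131/512
v(RRRBBBRRBRBRR) = { -3,-5/2,-9/4,-71/32,-283/128 | -1131/512,-565/256,-141/64,-35/16,-17/8,-2,-1,0 } gives -2263/1024
v(RRRBBBRRBRBRRB) = { -3,-5/2,-9/4,-71/32,-283/128,-2263/1024 | -1131/512,-565/256,-141/64,-35/16,-17/8,-2,-1,0 } gives -4525/2048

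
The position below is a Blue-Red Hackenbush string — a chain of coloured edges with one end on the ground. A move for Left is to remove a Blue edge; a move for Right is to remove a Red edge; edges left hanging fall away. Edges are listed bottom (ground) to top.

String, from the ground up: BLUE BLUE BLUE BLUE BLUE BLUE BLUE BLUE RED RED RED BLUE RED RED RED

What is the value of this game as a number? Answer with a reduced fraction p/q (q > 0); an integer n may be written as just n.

1 of 15 · B · max L 0 · min R +∞ so 1
2 of 15 · BB · max L 1 · min R +∞ so 2
3 of 15 · BBB · max L 2 · min R +∞ so 3
4 of 15 · BBBB · max L 3 · min R +∞ so 4
5 of 15 · BBBBB · max L 4 · min R +∞ so 5
6 of 15 · BBBBBB · max L 5 · min R +∞ so 6
7 of 15 · BBBBBBB · max L 6 · min R +∞ so 7
8 of 15 · BBBBBBBB · max L 7 · min R +∞ so 8
9 of 15 · BBBBBBBBR · max L 7 · min R 8 so 15/2
10 of 15 · BBBBBBBBRR · max L 7 · min R 15/2 so 29/4
11 of 15 · BBBBBBBBRRR · max L 7 · min R 29/4 so 57/8
12 of 15 · BBBBBBBBRRRB · max L 57/8 · min R 29/4 so 115/16
13 of 15 · BBBBBBBBRRRBR · max L 57/8 · min R 115/16 so 229/32
14 of 15 · BBBBBBBBRRRBRR · max L 57/8 · min R 229/32 so 457/64
15 of 15 · BBBBBBBBRRRBRRR · max L 57/8 · min R 457/64 so 913/128

913/128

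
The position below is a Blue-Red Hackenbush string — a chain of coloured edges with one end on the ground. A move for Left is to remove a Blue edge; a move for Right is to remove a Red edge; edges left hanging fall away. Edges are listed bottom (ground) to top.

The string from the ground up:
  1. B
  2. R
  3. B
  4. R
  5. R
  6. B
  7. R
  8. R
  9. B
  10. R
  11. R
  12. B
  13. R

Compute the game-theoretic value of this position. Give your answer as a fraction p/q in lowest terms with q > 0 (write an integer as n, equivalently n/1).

Build g(s[:k]) for k = 1..13, string s = B R B R R B R R B R R B R.
g(B) = { 0 | (no moves) } → 1
g(BR) = { 0 | 1 } → 1/2
g(BRB) = { 0 1/2 | 1 } → 3/4
g(BRBR) = { 0 1/2 | 3/4 1 } → 5/8
g(BRBRR) = { 0 1/2 | 5/8 3/4 1 } → 9/16
g(BRBRRB) = { 0 1/2 9/16 | 5/8 3/4 1 } → 19/32
g(BRBRRBR) = { 0 1/2 9/16 | 19/32 5/8 3/4 1 } → 37/64
g(BRBRRBRR) = { 0 1/2 9/16 | 37/64 19/32 5/8 3/4 1 } → 73/128
g(BRBRRBRRB) = { 0 1/2 9/16 73/128 | 37/64 19/32 5/8 3/4 1 } → 147/256
g(BRBRRBRRBR) = { 0 1/2 9/16 73/128 | 147/256 37/64 19/32 5/8 3/4 1 } → 293/512
g(BRBRRBRRBRR) = { 0 1/2 9/16 73/128 | 293/512 147/256 37/64 19/32 5/8 3/4 1 } → 585/1024
g(BRBRRBRRBRRB) = { 0 1/2 9/16 73/128 585/1024 | 293/512 147/256 37/64 19/32 5/8 3/4 1 } → 1171/2048
g(BRBRRBRRBRRBR) = { 0 1/2 9/16 73/128 585/1024 | 1171/2048 293/512 147/256 37/64 19/32 5/8 3/4 1 } → 2341/4096

2341/4096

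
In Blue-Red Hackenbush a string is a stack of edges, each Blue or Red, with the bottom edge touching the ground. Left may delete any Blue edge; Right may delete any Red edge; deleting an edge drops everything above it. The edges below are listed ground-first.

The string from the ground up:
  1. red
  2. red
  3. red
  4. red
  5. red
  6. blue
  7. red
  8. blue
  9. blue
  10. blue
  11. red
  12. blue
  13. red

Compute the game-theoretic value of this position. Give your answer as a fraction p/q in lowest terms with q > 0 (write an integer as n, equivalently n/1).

-1163/256

Prefix values for red red red red red blue red blue blue blue red blue red via {L|R} + simplicity:
edge 1 of 13 (red): {  | 0 } gives -1
edge 2 of 13 (red): {  | -1, 0 } gives -2
edge 3 of 13 (red): {  | -2, -1, 0 } gives -3
edge 4 of 13 (red): {  | -3, -2, -1, 0 } gives -4
edge 5 of 13 (red): {  | -4, -3, -2, -1, 0 } gives -5
edge 6 of 13 (blue): { -5 | -4, -3, -2, -1, 0 } gives -9/2
edge 7 of 13 (red): { -5 | -9/2, -4, -3, -2, -1, 0 } gives -19/4
edge 8 of 13 (blue): { -5, -19/4 | -9/2, -4, -3, -2, -1, 0 } gives -37/8
edge 9 of 13 (blue): { -5, -19/4, -37/8 | -9/2, -4, -3, -2, -1, 0 } gives -73/16
edge 10 of 13 (blue): { -5, -19/4, -37/8, -73/16 | -9/2, -4, -3, -2, -1, 0 } gives -145/32
edge 11 of 13 (red): { -5, -19/4, -37/8, -73/16 | -145/32, -9/2, -4, -3, -2, -1, 0 } gives -291/64
edge 12 of 13 (blue): { -5, -19/4, -37/8, -73/16, -291/64 | -145/32, -9/2, -4, -3, -2, -1, 0 } gives -581/128
edge 13 of 13 (red): { -5, -19/4, -37/8, -73/16, -291/64 | -581/128, -145/32, -9/2, -4, -3, -2, -1, 0 } gives -1163/256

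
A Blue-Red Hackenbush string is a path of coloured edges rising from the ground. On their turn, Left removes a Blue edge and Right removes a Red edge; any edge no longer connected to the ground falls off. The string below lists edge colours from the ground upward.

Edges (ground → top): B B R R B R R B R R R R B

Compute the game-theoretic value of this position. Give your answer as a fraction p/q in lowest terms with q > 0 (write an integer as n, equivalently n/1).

2627/2048

step 1: add B to get B; options L={ 0 } R={ ∅ } so 1
step 2: add B to get BB; options L={ 0; 1 } R={ ∅ } so 2
step 3: add R to get BBR; options L={ 0; 1 } R={ 2 } so 3/2
step 4: add R to get BBRR; options L={ 0; 1 } R={ 3/2; 2 } so 5/4
step 5: add B to get BBRRB; options L={ 0; 1; 5/4 } R={ 3/2; 2 } so 11/8
step 6: add R to get BBRRBR; options L={ 0; 1; 5/4 } R={ 11/8; 3/2; 2 } so 21/16
step 7: add R to get BBRRBRR; options L={ 0; 1; 5/4 } R={ 21/16; 11/8; 3/2; 2 } so 41/32
step 8: add B to get BBRRBRRB; options L={ 0; 1; 5/4; 41/32 } R={ 21/16; 11/8; 3/2; 2 } so 83/64
step 9: add R to get BBRRBRRBR; options L={ 0; 1; 5/4; 41/32 } R={ 83/64; 21/16; 11/8; 3/2; 2 } so 165/128
step 10: add R to get BBRRBRRBRR; options L={ 0; 1; 5/4; 41/32 } R={ 165/128; 83/64; 21/16; 11/8; 3/2; 2 } so 329/256
step 11: add R to get BBRRBRRBRRR; options L={ 0; 1; 5/4; 41/32 } R={ 329/256; 165/128; 83/64; 21/16; 11/8; 3/2; 2 } so 657/512
step 12: add R to get BBRRBRRBRRRR; options L={ 0; 1; 5/4; 41/32 } R={ 657/512; 329/256; 165/128; 83/64; 21/16; 11/8; 3/2; 2 } so 1313/1024
step 13: add B to get BBRRBRRBRRRRB; options L={ 0; 1; 5/4; 41/32; 1313/1024 } R={ 657/512; 329/256; 165/128; 83/64; 21/16; 11/8; 3/2; 2 } so 2627/2048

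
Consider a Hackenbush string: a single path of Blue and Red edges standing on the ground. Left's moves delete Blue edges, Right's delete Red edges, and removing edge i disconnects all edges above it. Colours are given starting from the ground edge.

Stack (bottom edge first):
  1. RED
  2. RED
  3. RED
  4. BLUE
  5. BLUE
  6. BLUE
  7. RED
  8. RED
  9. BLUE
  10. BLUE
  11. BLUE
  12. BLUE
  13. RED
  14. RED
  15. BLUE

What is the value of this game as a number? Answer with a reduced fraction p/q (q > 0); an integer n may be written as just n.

-8973/4096

g(R) = { — | 0 } so -1
g(RR) = { — | -1 0 } so -2
g(RRR) = { — | -2 -1 0 } so -3
g(RRRB) = { -3 | -2 -1 0 } so -5/2
g(RRRBB) = { -3 -5/2 | -2 -1 0 } so -9/4
g(RRRBBB) = { -3 -5/2 -9/4 | -2 -1 0 } so -17/8
g(RRRBBBR) = { -3 -5/2 -9/4 | -17/8 -2 -1 0 } so -35/16
g(RRRBBBRR) = { -3 -5/2 -9/4 | -35/16 -17/8 -2 -1 0 } so -71/32
g(RRRBBBRRB) = { -3 -5/2 -9/4 -71/32 | -35/16 -17/8 -2 -1 0 } so -141/64
g(RRRBBBRRBB) = { -3 -5/2 -9/4 -71/32 -141/64 | -35/16 -17/8 -2 -1 0 } so -281/128
g(RRRBBBRRBBB) = { -3 -5/2 -9/4 -71/32 -141/64 -281/128 | -35/16 -17/8 -2 -1 0 } so -561/256
g(RRRBBBRRBBBB) = { -3 -5/2 -9/4 -71/32 -141/64 -281/128 -561/256 | -35/16 -17/8 -2 -1 0 } so -1121/512
g(RRRBBBRRBBBBR) = { -3 -5/2 -9/4 -71/32 -141/64 -281/128 -561/256 | -1121/512 -35/16 -17/8 -2 -1 0 } so -2243/1024
g(RRRBBBRRBBBBRR) = { -3 -5/2 -9/4 -71/32 -141/64 -281/128 -561/256 | -2243/1024 -1121/512 -35/16 -17/8 -2 -1 0 } so -4487/2048
g(RRRBBBRRBBBBRRB) = { -3 -5/2 -9/4 -71/32 -141/64 -281/128 -561/256 -4487/2048 | -2243/1024 -1121/512 -35/16 -17/8 -2 -1 0 } so -8973/4096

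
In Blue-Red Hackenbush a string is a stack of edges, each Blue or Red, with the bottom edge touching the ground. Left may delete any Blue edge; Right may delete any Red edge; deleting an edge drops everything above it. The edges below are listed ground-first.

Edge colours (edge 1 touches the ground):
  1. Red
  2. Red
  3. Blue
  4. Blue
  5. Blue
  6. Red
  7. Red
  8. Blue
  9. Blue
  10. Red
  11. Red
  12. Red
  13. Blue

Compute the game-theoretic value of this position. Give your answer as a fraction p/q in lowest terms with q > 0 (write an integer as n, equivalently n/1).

-2461/2048

Prefix values for Red Red Blue Blue Blue Red Red Blue Blue Red Red Red Blue via {L|R} + simplicity:
v(R) = { · | 0 } => -1
v(RR) = { · | -1; 0 } => -2
v(RRB) = { -2 | -1; 0 } => -3/2
v(RRBB) = { -2; -3/2 | -1; 0 } => -5/4
v(RRBBB) = { -2; -3/2; -5/4 | -1; 0 } => -9/8
v(RRBBBR) = { -2; -3/2; -5/4 | -9/8; -1; 0 } => -19/16
v(RRBBBRR) = { -2; -3/2; -5/4 | -19/16; -9/8; -1; 0 } => -39/32
v(RRBBBRRB) = { -2; -3/2; -5/4; -39/32 | -19/16; -9/8; -1; 0 } => -77/64
v(RRBBBRRBB) = { -2; -3/2; -5/4; -39/32; -77/64 | -19/16; -9/8; -1; 0 } => -153/128
v(RRBBBRRBBR) = { -2; -3/2; -5/4; -39/32; -77/64 | -153/128; -19/16; -9/8; -1; 0 } => -307/256
v(RRBBBRRBBRR) = { -2; -3/2; -5/4; -39/32; -77/64 | -307/256; -153/128; -19/16; -9/8; -1; 0 } => -615/512
v(RRBBBRRBBRRR) = { -2; -3/2; -5/4; -39/32; -77/64 | -615/512; -307/256; -153/128; -19/16; -9/8; -1; 0 } => -1231/1024
v(RRBBBRRBBRRRB) = { -2; -3/2; -5/4; -39/32; -77/64; -1231/1024 | -615/512; -307/256; -153/128; -19/16; -9/8; -1; 0 } => -2461/2048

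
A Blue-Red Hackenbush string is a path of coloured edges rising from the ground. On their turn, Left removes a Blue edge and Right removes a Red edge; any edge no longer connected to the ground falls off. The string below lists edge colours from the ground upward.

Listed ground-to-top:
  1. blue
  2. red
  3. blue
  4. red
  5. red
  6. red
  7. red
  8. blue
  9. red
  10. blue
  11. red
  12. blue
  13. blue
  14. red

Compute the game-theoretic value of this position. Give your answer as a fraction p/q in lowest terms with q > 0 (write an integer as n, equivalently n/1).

Recurse on prefixes of the 14-edge string blue red blue red red red red blue red blue red blue blue red:
step 1: add blue to get b; options L={ 0 } R={ · } gives 1
step 2: add red to get br; options L={ 0 } R={ 1 } gives 1/2
step 3: add blue to get brb; options L={ 0; 1/2 } R={ 1 } gives 3/4
step 4: add red to get brbr; options L={ 0; 1/2 } R={ 3/4; 1 } gives 5/8
step 5: add red to get brbrr; options L={ 0; 1/2 } R={ 5/8; 3/4; 1 } gives 9/16
step 6: add red to get brbrrr; options L={ 0; 1/2 } R={ 9/16; 5/8; 3/4; 1 } gives 17/32
step 7: add red to get brbrrrr; options L={ 0; 1/2 } R={ 17/32; 9/16; 5/8; 3/4; 1 } gives 33/64
step 8: add blue to get brbrrrrb; options L={ 0; 1/2; 33/64 } R={ 17/32; 9/16; 5/8; 3/4; 1 } gives 67/128
step 9: add red to get brbrrrrbr; options L={ 0; 1/2; 33/64 } R={ 67/128; 17/32; 9/16; 5/8; 3/4; 1 } gives 133/256
step 10: add blue to get brbrrrrbrb; options L={ 0; 1/2; 33/64; 133/256 } R={ 67/128; 17/32; 9/16; 5/8; 3/4; 1 } gives 267/512
step 11: add red to get brbrrrrbrbr; options L={ 0; 1/2; 33/64; 133/256 } R={ 267/512; 67/128; 17/32; 9/16; 5/8; 3/4; 1 } gives 533/1024
step 12: add blue to get brbrrrrbrbrb; options L={ 0; 1/2; 33/64; 133/256; 533/1024 } R={ 267/512; 67/128; 17/32; 9/16; 5/8; 3/4; 1 } gives 1067/2048
step 13: add blue to get brbrrrrbrbrbb; options L={ 0; 1/2; 33/64; 133/256; 533/1024; 1067/2048 } R={ 267/512; 67/128; 17/32; 9/16; 5/8; 3/4; 1 } gives 2135/4096
step 14: add red to get brbrrrrbrbrbbr; options L={ 0; 1/2; 33/64; 133/256; 533/1024; 1067/2048 } R={ 2135/4096; 267/512; 67/128; 17/32; 9/16; 5/8; 3/4; 1 } gives 4269/8192

4269/8192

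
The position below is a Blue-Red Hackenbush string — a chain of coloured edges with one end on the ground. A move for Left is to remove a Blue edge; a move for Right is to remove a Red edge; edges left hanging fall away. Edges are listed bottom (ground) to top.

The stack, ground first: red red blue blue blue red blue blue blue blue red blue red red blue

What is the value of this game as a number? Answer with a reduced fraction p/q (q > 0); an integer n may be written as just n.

-9261/8192

val_1 [r]  L=[none]  R=[0]  ⇒ -1
val_2 [rr]  L=[none]  R=[-1, 0]  ⇒ -2
val_3 [rrb]  L=[-2]  R=[-1, 0]  ⇒ -3/2
val_4 [rrbb]  L=[-2, -3/2]  R=[-1, 0]  ⇒ -5/4
val_5 [rrbbb]  L=[-2, -3/2, -5/4]  R=[-1, 0]  ⇒ -9/8
val_6 [rrbbbr]  L=[-2, -3/2, -5/4]  R=[-9/8, -1, 0]  ⇒ -19/16
val_7 [rrbbbrb]  L=[-2, -3/2, -5/4, -19/16]  R=[-9/8, -1, 0]  ⇒ -37/32
val_8 [rrbbbrbb]  L=[-2, -3/2, -5/4, -19/16, -37/32]  R=[-9/8, -1, 0]  ⇒ -73/64
val_9 [rrbbbrbbb]  L=[-2, -3/2, -5/4, -19/16, -37/32, -73/64]  R=[-9/8, -1, 0]  ⇒ -145/128
val_10 [rrbbbrbbbb]  L=[-2, -3/2, -5/4, -19/16, -37/32, -73/64, -145/128]  R=[-9/8, -1, 0]  ⇒ -289/256
val_11 [rrbbbrbbbbr]  L=[-2, -3/2, -5/4, -19/16, -37/32, -73/64, -145/128]  R=[-289/256, -9/8, -1, 0]  ⇒ -579/512
val_12 [rrbbbrbbbbrb]  L=[-2, -3/2, -5/4, -19/16, -37/32, -73/64, -145/128, -579/512]  R=[-289/256, -9/8, -1, 0]  ⇒ -1157/1024
val_13 [rrbbbrbbbbrbr]  L=[-2, -3/2, -5/4, -19/16, -37/32, -73/64, -145/128, -579/512]  R=[-1157/1024, -289/256, -9/8, -1, 0]  ⇒ -2315/2048
val_14 [rrbbbrbbbbrbrr]  L=[-2, -3/2, -5/4, -19/16, -37/32, -73/64, -145/128, -579/512]  R=[-2315/2048, -1157/1024, -289/256, -9/8, -1, 0]  ⇒ -4631/4096
val_15 [rrbbbrbbbbrbrrb]  L=[-2, -3/2, -5/4, -19/16, -37/32, -73/64, -145/128, -579/512, -4631/4096]  R=[-2315/2048, -1157/1024, -289/256, -9/8, -1, 0]  ⇒ -9261/8192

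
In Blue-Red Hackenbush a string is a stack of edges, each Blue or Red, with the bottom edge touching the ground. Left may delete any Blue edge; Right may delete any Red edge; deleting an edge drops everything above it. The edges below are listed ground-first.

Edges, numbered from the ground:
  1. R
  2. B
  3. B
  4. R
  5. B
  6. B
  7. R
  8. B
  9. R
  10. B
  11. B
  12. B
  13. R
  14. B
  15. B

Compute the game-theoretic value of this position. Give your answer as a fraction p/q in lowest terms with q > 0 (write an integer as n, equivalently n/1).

-4745/16384

Prefix values for R B B R B B R B R B B B R B B via {L|R} + simplicity:
edge 1 of 15 (R): { none | 0 } so -1
edge 2 of 15 (B): { -1 | 0 } so -1/2
edge 3 of 15 (B): { -1 -1/2 | 0 } so -1/4
edge 4 of 15 (R): { -1 -1/2 | -1/4 0 } so -3/8
edge 5 of 15 (B): { -1 -1/2 -3/8 | -1/4 0 } so -5/16
edge 6 of 15 (B): { -1 -1/2 -3/8 -5/16 | -1/4 0 } so -9/32
edge 7 of 15 (R): { -1 -1/2 -3/8 -5/16 | -9/32 -1/4 0 } so -19/64
edge 8 of 15 (B): { -1 -1/2 -3/8 -5/16 -19/64 | -9/32 -1/4 0 } so -37/128
edge 9 of 15 (R): { -1 -1/2 -3/8 -5/16 -19/64 | -37/128 -9/32 -1/4 0 } so -75/256
edge 10 of 15 (B): { -1 -1/2 -3/8 -5/16 -19/64 -75/256 | -37/128 -9/32 -1/4 0 } so -149/512
edge 11 of 15 (B): { -1 -1/2 -3/8 -5/16 -19/64 -75/256 -149/512 | -37/128 -9/32 -1/4 0 } so -297/1024
edge 12 of 15 (B): { -1 -1/2 -3/8 -5/16 -19/64 -75/256 -149/512 -297/1024 | -37/128 -9/32 -1/4 0 } so -593/2048
edge 13 of 15 (R): { -1 -1/2 -3/8 -5/16 -19/64 -75/256 -149/512 -297/1024 | -593/2048 -37/128 -9/32 -1/4 0 } so -1187/4096
edge 14 of 15 (B): { -1 -1/2 -3/8 -5/16 -19/64 -75/256 -149/512 -297/1024 -1187/4096 | -593/2048 -37/128 -9/32 -1/4 0 } so -2373/8192
edge 15 of 15 (B): { -1 -1/2 -3/8 -5/16 -19/64 -75/256 -149/512 -297/1024 -1187/4096 -2373/8192 | -593/2048 -37/128 -9/32 -1/4 0 } so -4745/16384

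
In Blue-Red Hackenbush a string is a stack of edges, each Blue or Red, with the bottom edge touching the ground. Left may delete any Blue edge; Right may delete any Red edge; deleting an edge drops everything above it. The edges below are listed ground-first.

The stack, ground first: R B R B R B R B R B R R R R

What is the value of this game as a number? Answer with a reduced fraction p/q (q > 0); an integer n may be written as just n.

edge 1 of 14 (R): { — | 0 } gives -1
edge 2 of 14 (B): { -1 | 0 } gives -1/2
edge 3 of 14 (R): { -1 | -1/2, 0 } gives -3/4
edge 4 of 14 (B): { -1, -3/4 | -1/2, 0 } gives -5/8
edge 5 of 14 (R): { -1, -3/4 | -5/8, -1/2, 0 } gives -11/16
edge 6 of 14 (B): { -1, -3/4, -11/16 | -5/8, -1/2, 0 } gives -21/32
edge 7 of 14 (R): { -1, -3/4, -11/16 | -21/32, -5/8, -1/2, 0 } gives -43/64
edge 8 of 14 (B): { -1, -3/4, -11/16, -43/64 | -21/32, -5/8, -1/2, 0 } gives -85/128
edge 9 of 14 (R): { -1, -3/4, -11/16, -43/64 | -85/128, -21/32, -5/8, -1/2, 0 } gives -171/256
edge 10 of 14 (B): { -1, -3/4, -11/16, -43/64, -171/256 | -85/128, -21/32, -5/8, -1/2, 0 } gives -341/512
edge 11 of 14 (R): { -1, -3/4, -11/16, -43/64, -171/256 | -341/512, -85/128, -21/32, -5/8, -1/2, 0 } gives -683/1024
edge 12 of 14 (R): { -1, -3/4, -11/16, -43/64, -171/256 | -683/1024, -341/512, -85/128, -21/32, -5/8, -1/2, 0 } gives -1367/2048
edge 13 of 14 (R): { -1, -3/4, -11/16, -43/64, -171/256 | -1367/2048, -683/1024, -341/512, -85/128, -21/32, -5/8, -1/2, 0 } gives -2735/4096
edge 14 of 14 (R): { -1, -3/4, -11/16, -43/64, -171/256 | -2735/4096, -1367/2048, -683/1024, -341/512, -85/128, -21/32, -5/8, -1/2, 0 } gives -5471/8192

-5471/8192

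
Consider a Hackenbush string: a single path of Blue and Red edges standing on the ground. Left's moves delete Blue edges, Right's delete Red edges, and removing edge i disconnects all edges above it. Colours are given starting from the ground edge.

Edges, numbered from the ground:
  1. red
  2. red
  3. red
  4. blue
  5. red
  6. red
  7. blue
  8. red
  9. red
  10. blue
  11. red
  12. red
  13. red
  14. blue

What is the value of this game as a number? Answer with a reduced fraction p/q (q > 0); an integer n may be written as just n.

-5853/2048

v_1 [r]  L=[(no moves)]  R=[0]  ⇒ -1
v_2 [rr]  L=[(no moves)]  R=[-1 0]  ⇒ -2
v_3 [rrr]  L=[(no moves)]  R=[-2 -1 0]  ⇒ -3
v_4 [rrrb]  L=[-3]  R=[-2 -1 0]  ⇒ -5/2
v_5 [rrrbr]  L=[-3]  R=[-5/2 -2 -1 0]  ⇒ -11/4
v_6 [rrrbrr]  L=[-3]  R=[-11/4 -5/2 -2 -1 0]  ⇒ -23/8
v_7 [rrrbrrb]  L=[-3 -23/8]  R=[-11/4 -5/2 -2 -1 0]  ⇒ -45/16
v_8 [rrrbrrbr]  L=[-3 -23/8]  R=[-45/16 -11/4 -5/2 -2 -1 0]  ⇒ -91/32
v_9 [rrrbrrbrr]  L=[-3 -23/8]  R=[-91/32 -45/16 -11/4 -5/2 -2 -1 0]  ⇒ -183/64
v_10 [rrrbrrbrrb]  L=[-3 -23/8 -183/64]  R=[-91/32 -45/16 -11/4 -5/2 -2 -1 0]  ⇒ -365/128
v_11 [rrrbrrbrrbr]  L=[-3 -23/8 -183/64]  R=[-365/128 -91/32 -45/16 -11/4 -5/2 -2 -1 0]  ⇒ -731/256
v_12 [rrrbrrbrrbrr]  L=[-3 -23/8 -183/64]  R=[-731/256 -365/128 -91/32 -45/16 -11/4 -5/2 -2 -1 0]  ⇒ -1463/512
v_13 [rrrbrrbrrbrrr]  L=[-3 -23/8 -183/64]  R=[-1463/512 -731/256 -365/128 -91/32 -45/16 -11/4 -5/2 -2 -1 0]  ⇒ -2927/1024
v_14 [rrrbrrbrrbrrrb]  L=[-3 -23/8 -183/64 -2927/1024]  R=[-1463/512 -731/256 -365/128 -91/32 -45/16 -11/4 -5/2 -2 -1 0]  ⇒ -5853/2048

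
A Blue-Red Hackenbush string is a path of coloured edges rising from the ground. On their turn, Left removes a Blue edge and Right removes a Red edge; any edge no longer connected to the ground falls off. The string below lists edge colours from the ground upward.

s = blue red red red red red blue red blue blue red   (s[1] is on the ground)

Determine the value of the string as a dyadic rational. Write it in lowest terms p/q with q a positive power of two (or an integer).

45/1024

Recurse on prefixes of the 11-edge string blue red red red red red blue red blue blue red:
value_1 [b]  L=[0]  R=[]  — 1
value_2 [br]  L=[0]  R=[1]  — 1/2
value_3 [brr]  L=[0]  R=[1/2,1]  — 1/4
value_4 [brrr]  L=[0]  R=[1/4,1/2,1]  — 1/8
value_5 [brrrr]  L=[0]  R=[1/8,1/4,1/2,1]  — 1/16
value_6 [brrrrr]  L=[0]  R=[1/16,1/8,1/4,1/2,1]  — 1/32
value_7 [brrrrrb]  L=[0,1/32]  R=[1/16,1/8,1/4,1/2,1]  — 3/64
value_8 [brrrrrbr]  L=[0,1/32]  R=[3/64,1/16,1/8,1/4,1/2,1]  — 5/128
value_9 [brrrrrbrb]  L=[0,1/32,5/128]  R=[3/64,1/16,1/8,1/4,1/2,1]  — 11/256
value_10 [brrrrrbrbb]  L=[0,1/32,5/128,11/256]  R=[3/64,1/16,1/8,1/4,1/2,1]  — 23/512
value_11 [brrrrrbrbbr]  L=[0,1/32,5/128,11/256]  R=[23/512,3/64,1/16,1/8,1/4,1/2,1]  — 45/1024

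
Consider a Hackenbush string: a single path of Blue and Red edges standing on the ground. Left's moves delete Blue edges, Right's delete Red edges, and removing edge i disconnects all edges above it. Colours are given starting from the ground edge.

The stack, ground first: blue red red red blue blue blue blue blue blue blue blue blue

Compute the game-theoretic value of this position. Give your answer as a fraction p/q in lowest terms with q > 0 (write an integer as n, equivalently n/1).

g(b) = { 0 |  } ⇒ 1
g(br) = { 0 | 1 } ⇒ 1/2
g(brr) = { 0 | 1/2 1 } ⇒ 1/4
g(brrr) = { 0 | 1/4 1/2 1 } ⇒ 1/8
g(brrrb) = { 0 1/8 | 1/4 1/2 1 } ⇒ 3/16
g(brrrbb) = { 0 1/8 3/16 | 1/4 1/2 1 } ⇒ 7/32
g(brrrbbb) = { 0 1/8 3/16 7/32 | 1/4 1/2 1 } ⇒ 15/64
g(brrrbbbb) = { 0 1/8 3/16 7/32 15/64 | 1/4 1/2 1 } ⇒ 31/128
g(brrrbbbbb) = { 0 1/8 3/16 7/32 15/64 31/128 | 1/4 1/2 1 } ⇒ 63/256
g(brrrbbbbbb) = { 0 1/8 3/16 7/32 15/64 31/128 63/256 | 1/4 1/2 1 } ⇒ 127/512
g(brrrbbbbbbb) = { 0 1/8 3/16 7/32 15/64 31/128 63/256 127/512 | 1/4 1/2 1 } ⇒ 255/1024
g(brrrbbbbbbbb) = { 0 1/8 3/16 7/32 15/64 31/128 63/256 127/512 255/1024 | 1/4 1/2 1 } ⇒ 511/2048
g(brrrbbbbbbbbb) = { 0 1/8 3/16 7/32 15/64 31/128 63/256 127/512 255/1024 511/2048 | 1/4 1/2 1 } ⇒ 1023/4096

1023/4096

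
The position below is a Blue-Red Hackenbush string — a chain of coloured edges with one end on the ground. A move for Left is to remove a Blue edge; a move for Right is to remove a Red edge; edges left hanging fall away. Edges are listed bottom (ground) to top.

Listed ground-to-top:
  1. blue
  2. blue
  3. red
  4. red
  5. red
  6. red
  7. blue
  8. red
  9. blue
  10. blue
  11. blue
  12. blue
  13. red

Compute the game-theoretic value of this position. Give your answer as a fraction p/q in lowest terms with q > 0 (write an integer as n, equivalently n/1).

2237/2048

step 1: add blue to get b; options L={ 0 } R={ (no moves) } gives 1
step 2: add blue to get bb; options L={ 0,1 } R={ (no moves) } gives 2
step 3: add red to get bbr; options L={ 0,1 } R={ 2 } gives 3/2
step 4: add red to get bbrr; options L={ 0,1 } R={ 3/2,2 } gives 5/4
step 5: add red to get bbrrr; options L={ 0,1 } R={ 5/4,3/2,2 } gives 9/8
step 6: add red to get bbrrrr; options L={ 0,1 } R={ 9/8,5/4,3/2,2 } gives 17/16
step 7: add blue to get bbrrrrb; options L={ 0,1,17/16 } R={ 9/8,5/4,3/2,2 } gives 35/32
step 8: add red to get bbrrrrbr; options L={ 0,1,17/16 } R={ 35/32,9/8,5/4,3/2,2 } gives 69/64
step 9: add blue to get bbrrrrbrb; options L={ 0,1,17/16,69/64 } R={ 35/32,9/8,5/4,3/2,2 } gives 139/128
step 10: add blue to get bbrrrrbrbb; options L={ 0,1,17/16,69/64,139/128 } R={ 35/32,9/8,5/4,3/2,2 } gives 279/256
step 11: add blue to get bbrrrrbrbbb; options L={ 0,1,17/16,69/64,139/128,279/256 } R={ 35/32,9/8,5/4,3/2,2 } gives 559/512
step 12: add blue to get bbrrrrbrbbbb; options L={ 0,1,17/16,69/64,139/128,279/256,559/512 } R={ 35/32,9/8,5/4,3/2,2 } gives 1119/1024
step 13: add red to get bbrrrrbrbbbbr; options L={ 0,1,17/16,69/64,139/128,279/256,559/512 } R={ 1119/1024,35/32,9/8,5/4,3/2,2 } gives 2237/2048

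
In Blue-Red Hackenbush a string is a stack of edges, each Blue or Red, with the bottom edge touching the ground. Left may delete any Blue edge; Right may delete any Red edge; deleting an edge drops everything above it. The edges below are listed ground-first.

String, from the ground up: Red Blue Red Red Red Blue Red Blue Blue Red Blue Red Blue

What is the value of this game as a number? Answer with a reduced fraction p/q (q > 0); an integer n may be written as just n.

1 of 13 · R · max L −∞ · min R 0 = -1
2 of 13 · RB · max L -1 · min R 0 = -1/2
3 of 13 · RBR · max L -1 · min R -1/2 = -3/4
4 of 13 · RBRR · max L -1 · min R -3/4 = -7/8
5 of 13 · RBRRR · max L -1 · min R -7/8 = -15/16
6 of 13 · RBRRRB · max L -15/16 · min R -7/8 = -29/32
7 of 13 · RBRRRBR · max L -15/16 · min R -29/32 = -59/64
8 of 13 · RBRRRBRB · max L -59/64 · min R -29/32 = -117/128
9 of 13 · RBRRRBRBB · max L -117/128 · min R -29/32 = -233/256
10 of 13 · RBRRRBRBBR · max L -117/128 · min R -233/256 = -467/512
11 of 13 · RBRRRBRBBRB · max L -467/512 · min R -233/256 = -933/1024
12 of 13 · RBRRRBRBBRBR · max L -467/512 · min R -933/1024 = -1867/2048
13 of 13 · RBRRRBRBBRBRB · max L -1867/2048 · min R -933/1024 = -3733/4096

-3733/4096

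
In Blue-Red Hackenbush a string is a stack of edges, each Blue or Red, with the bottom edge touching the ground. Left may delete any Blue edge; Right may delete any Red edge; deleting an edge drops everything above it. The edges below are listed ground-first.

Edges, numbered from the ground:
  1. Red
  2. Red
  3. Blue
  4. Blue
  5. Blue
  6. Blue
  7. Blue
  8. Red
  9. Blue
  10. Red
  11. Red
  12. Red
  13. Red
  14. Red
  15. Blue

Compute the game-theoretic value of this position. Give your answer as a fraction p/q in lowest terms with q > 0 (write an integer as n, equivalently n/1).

Recurse on prefixes of the 15-edge string Red Red Blue Blue Blue Blue Blue Red Blue Red Red Red Red Red Blue:
1 of 15 · R · max L −∞ · min R 0 => -1
2 of 15 · RR · max L −∞ · min R -1 => -2
3 of 15 · RRB · max L -2 · min R -1 => -3/2
4 of 15 · RRBB · max L -3/2 · min R -1 => -5/4
5 of 15 · RRBBB · max L -5/4 · min R -1 => -9/8
6 of 15 · RRBBBB · max L -9/8 · min R -1 => -17/16
7 of 15 · RRBBBBB · max L -17/16 · min R -1 => -33/32
8 of 15 · RRBBBBBR · max L -17/16 · min R -33/32 => -67/64
9 of 15 · RRBBBBBRB · max L -67/64 · min R -33/32 => -133/128
10 of 15 · RRBBBBBRBR · max L -67/64 · min R -133/128 => -267/256
11 of 15 · RRBBBBBRBRR · max L -67/64 · min R -267/256 => -535/512
12 of 15 · RRBBBBBRBRRR · max L -67/64 · min R -535/512 => -1071/1024
13 of 15 · RRBBBBBRBRRRR · max L -67/64 · min R -1071/1024 => -2143/2048
14 of 15 · RRBBBBBRBRRRRR · max L -67/64 · min R -2143/2048 => -4287/4096
15 of 15 · RRBBBBBRBRRRRRB · max L -4287/4096 · min R -2143/2048 => -8573/8192

-8573/8192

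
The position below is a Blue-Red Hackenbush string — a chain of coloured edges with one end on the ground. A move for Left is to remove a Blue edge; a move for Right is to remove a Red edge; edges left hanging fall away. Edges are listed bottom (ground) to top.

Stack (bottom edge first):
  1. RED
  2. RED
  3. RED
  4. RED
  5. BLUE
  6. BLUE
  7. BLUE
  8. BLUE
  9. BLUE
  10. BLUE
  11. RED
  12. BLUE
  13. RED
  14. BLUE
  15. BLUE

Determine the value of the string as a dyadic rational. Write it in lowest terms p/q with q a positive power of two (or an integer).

value(R) = { none | 0 } — -1
value(RR) = { none | -1, 0 } — -2
value(RRR) = { none | -2, -1, 0 } — -3
value(RRRR) = { none | -3, -2, -1, 0 } — -4
value(RRRRB) = { -4 | -3, -2, -1, 0 } — -7/2
value(RRRRBB) = { -4, -7/2 | -3, -2, -1, 0 } — -13/4
value(RRRRBBB) = { -4, -7/2, -13/4 | -3, -2, -1, 0 } — -25/8
value(RRRRBBBB) = { -4, -7/2, -13/4, -25/8 | -3, -2, -1, 0 } — -49/16
value(RRRRBBBBB) = { -4, -7/2, -13/4, -25/8, -49/16 | -3, -2, -1, 0 } — -97/32
value(RRRRBBBBBB) = { -4, -7/2, -13/4, -25/8, -49/16, -97/32 | -3, -2, -1, 0 } — -193/64
value(RRRRBBBBBBR) = { -4, -7/2, -13/4, -25/8, -49/16, -97/32 | -193/64, -3, -2, -1, 0 } — -387/128
value(RRRRBBBBBBRB) = { -4, -7/2, -13/4, -25/8, -49/16, -97/32, -387/128 | -193/64, -3, -2, -1, 0 } — -773/256
value(RRRRBBBBBBRBR) = { -4, -7/2, -13/4, -25/8, -49/16, -97/32, -387/128 | -773/256, -193/64, -3, -2, -1, 0 } — -1547/512
value(RRRRBBBBBBRBRB) = { -4, -7/2, -13/4, -25/8, -49/16, -97/32, -387/128, -1547/512 | -773/256, -193/64, -3, -2, -1, 0 } — -3093/1024
value(RRRRBBBBBBRBRBB) = { -4, -7/2, -13/4, -25/8, -49/16, -97/32, -387/128, -1547/512, -3093/1024 | -773/256, -193/64, -3, -2, -1, 0 } — -6185/2048

-6185/2048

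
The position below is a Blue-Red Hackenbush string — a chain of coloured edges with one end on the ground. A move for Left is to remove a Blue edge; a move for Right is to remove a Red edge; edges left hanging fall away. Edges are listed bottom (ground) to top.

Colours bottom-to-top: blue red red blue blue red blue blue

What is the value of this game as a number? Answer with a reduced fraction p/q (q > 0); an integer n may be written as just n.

55/128

edge 1 of 8 (blue): { 0 | ∅ } => 1
edge 2 of 8 (red): { 0 | 1 } => 1/2
edge 3 of 8 (red): { 0 | 1/2; 1 } => 1/4
edge 4 of 8 (blue): { 0; 1/4 | 1/2; 1 } => 3/8
edge 5 of 8 (blue): { 0; 1/4; 3/8 | 1/2; 1 } => 7/16
edge 6 of 8 (red): { 0; 1/4; 3/8 | 7/16; 1/2; 1 } => 13/32
edge 7 of 8 (blue): { 0; 1/4; 3/8; 13/32 | 7/16; 1/2; 1 } => 27/64
edge 8 of 8 (blue): { 0; 1/4; 3/8; 13/32; 27/64 | 7/16; 1/2; 1 } => 55/128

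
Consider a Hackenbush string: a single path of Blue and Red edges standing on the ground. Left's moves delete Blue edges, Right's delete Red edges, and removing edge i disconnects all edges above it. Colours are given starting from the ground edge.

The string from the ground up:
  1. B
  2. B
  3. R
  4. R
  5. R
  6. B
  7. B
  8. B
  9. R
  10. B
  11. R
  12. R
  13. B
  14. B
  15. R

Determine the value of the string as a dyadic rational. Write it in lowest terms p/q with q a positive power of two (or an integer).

B: Left { 0 }, Right { (no moves) } -> simplest 1
BB: Left { 0,1 }, Right { (no moves) } -> simplest 2
BBR: Left { 0,1 }, Right { 2 } -> simplest 3/2
BBRR: Left { 0,1 }, Right { 3/2,2 } -> simplest 5/4
BBRRR: Left { 0,1 }, Right { 5/4,3/2,2 } -> simplest 9/8
BBRRRB: Left { 0,1,9/8 }, Right { 5/4,3/2,2 } -> simplest 19/16
BBRRRBB: Left { 0,1,9/8,19/16 }, Right { 5/4,3/2,2 } -> simplest 39/32
BBRRRBBB: Left { 0,1,9/8,19/16,39/32 }, Right { 5/4,3/2,2 } -> simplest 79/64
BBRRRBBBR: Left { 0,1,9/8,19/16,39/32 }, Right { 79/64,5/4,3/2,2 } -> simplest 157/128
BBRRRBBBRB: Left { 0,1,9/8,19/16,39/32,157/128 }, Right { 79/64,5/4,3/2,2 } -> simplest 315/256
BBRRRBBBRBR: Left { 0,1,9/8,19/16,39/32,157/128 }, Right { 315/256,79/64,5/4,3/2,2 } -> simplest 629/512
BBRRRBBBRBRR: Left { 0,1,9/8,19/16,39/32,157/128 }, Right { 629/512,315/256,79/64,5/4,3/2,2 } -> simplest 1257/1024
BBRRRBBBRBRRB: Left { 0,1,9/8,19/16,39/32,157/128,1257/1024 }, Right { 629/512,315/256,79/64,5/4,3/2,2 } -> simplest 2515/2048
BBRRRBBBRBRRBB: Left { 0,1,9/8,19/16,39/32,157/128,1257/1024,2515/2048 }, Right { 629/512,315/256,79/64,5/4,3/2,2 } -> simplest 5031/4096
BBRRRBBBRBRRBBR: Left { 0,1,9/8,19/16,39/32,157/128,1257/1024,2515/2048 }, Right { 5031/4096,629/512,315/256,79/64,5/4,3/2,2 } -> simplest 10061/8192

10061/8192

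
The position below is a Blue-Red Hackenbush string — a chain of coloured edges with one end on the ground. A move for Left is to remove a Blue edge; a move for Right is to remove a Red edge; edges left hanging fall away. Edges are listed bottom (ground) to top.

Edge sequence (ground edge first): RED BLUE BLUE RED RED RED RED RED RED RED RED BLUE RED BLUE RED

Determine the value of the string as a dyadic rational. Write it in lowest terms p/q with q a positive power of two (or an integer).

Recurse on prefixes of the 15-edge string RED BLUE BLUE RED RED RED RED RED RED RED RED BLUE RED BLUE RED:
val_1 [R]  L=[∅]  R=[0]  => -1
val_2 [RB]  L=[-1]  R=[0]  => -1/2
val_3 [RBB]  L=[-1; -1/2]  R=[0]  => -1/4
val_4 [RBBR]  L=[-1; -1/2]  R=[-1/4; 0]  => -3/8
val_5 [RBBRR]  L=[-1; -1/2]  R=[-3/8; -1/4; 0]  => -7/16
val_6 [RBBRRR]  L=[-1; -1/2]  R=[-7/16; -3/8; -1/4; 0]  => -15/32
val_7 [RBBRRRR]  L=[-1; -1/2]  R=[-15/32; -7/16; -3/8; -1/4; 0]  => -31/64
val_8 [RBBRRRRR]  L=[-1; -1/2]  R=[-31/64; -15/32; -7/16; -3/8; -1/4; 0]  => -63/128
val_9 [RBBRRRRRR]  L=[-1; -1/2]  R=[-63/128; -31/64; -15/32; -7/16; -3/8; -1/4; 0]  => -127/256
val_10 [RBBRRRRRRR]  L=[-1; -1/2]  R=[-127/256; -63/128; -31/64; -15/32; -7/16; -3/8; -1/4; 0]  => -255/512
val_11 [RBBRRRRRRRR]  L=[-1; -1/2]  R=[-255/512; -127/256; -63/128; -31/64; -15/32; -7/16; -3/8; -1/4; 0]  => -511/1024
val_12 [RBBRRRRRRRRB]  L=[-1; -1/2; -511/1024]  R=[-255/512; -127/256; -63/128; -31/64; -15/32; -7/16; -3/8; -1/4; 0]  => -1021/2048
val_13 [RBBRRRRRRRRBR]  L=[-1; -1/2; -511/1024]  R=[-1021/2048; -255/512; -127/256; -63/128; -31/64; -15/32; -7/16; -3/8; -1/4; 0]  => -2043/4096
val_14 [RBBRRRRRRRRBRB]  L=[-1; -1/2; -511/1024; -2043/4096]  R=[-1021/2048; -255/512; -127/256; -63/128; -31/64; -15/32; -7/16; -3/8; -1/4; 0]  => -4085/8192
val_15 [RBBRRRRRRRRBRBR]  L=[-1; -1/2; -511/1024; -2043/4096]  R=[-4085/8192; -1021/2048; -255/512; -127/256; -63/128; -31/64; -15/32; -7/16; -3/8; -1/4; 0]  => -8171/16384

-8171/16384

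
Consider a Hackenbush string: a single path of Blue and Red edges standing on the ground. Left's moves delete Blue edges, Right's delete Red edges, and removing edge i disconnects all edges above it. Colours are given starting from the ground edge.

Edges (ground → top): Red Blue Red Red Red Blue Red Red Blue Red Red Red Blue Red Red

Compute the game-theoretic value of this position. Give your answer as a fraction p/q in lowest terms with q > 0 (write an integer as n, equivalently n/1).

-15223/16384

Build val(s[:k]) for k = 1..15, string s = Red Blue Red Red Red Blue Red Red Blue Red Red Red Blue Red Red.
edge 1 of 15 (Red): { none | 0 } gives -1
edge 2 of 15 (Blue): { -1 | 0 } gives -1/2
edge 3 of 15 (Red): { -1 | -1/2, 0 } gives -3/4
edge 4 of 15 (Red): { -1 | -3/4, -1/2, 0 } gives -7/8
edge 5 of 15 (Red): { -1 | -7/8, -3/4, -1/2, 0 } gives -15/16
edge 6 of 15 (Blue): { -1, -15/16 | -7/8, -3/4, -1/2, 0 } gives -29/32
edge 7 of 15 (Red): { -1, -15/16 | -29/32, -7/8, -3/4, -1/2, 0 } gives -59/64
edge 8 of 15 (Red): { -1, -15/16 | -59/64, -29/32, -7/8, -3/4, -1/2, 0 } gives -119/128
edge 9 of 15 (Blue): { -1, -15/16, -119/128 | -59/64, -29/32, -7/8, -3/4, -1/2, 0 } gives -237/256
edge 10 of 15 (Red): { -1, -15/16, -119/128 | -237/256, -59/64, -29/32, -7/8, -3/4, -1/2, 0 } gives -475/512
edge 11 of 15 (Red): { -1, -15/16, -119/128 | -475/512, -237/256, -59/64, -29/32, -7/8, -3/4, -1/2, 0 } gives -951/1024
edge 12 of 15 (Red): { -1, -15/16, -119/128 | -951/1024, -475/512, -237/256, -59/64, -29/32, -7/8, -3/4, -1/2, 0 } gives -1903/2048
edge 13 of 15 (Blue): { -1, -15/16, -119/128, -1903/2048 | -951/1024, -475/512, -237/256, -59/64, -29/32, -7/8, -3/4, -1/2, 0 } gives -3805/4096
edge 14 of 15 (Red): { -1, -15/16, -119/128, -1903/2048 | -3805/4096, -951/1024, -475/512, -237/256, -59/64, -29/32, -7/8, -3/4, -1/2, 0 } gives -7611/8192
edge 15 of 15 (Red): { -1, -15/16, -119/128, -1903/2048 | -7611/8192, -3805/4096, -951/1024, -475/512, -237/256, -59/64, -29/32, -7/8, -3/4, -1/2, 0 } gives -15223/16384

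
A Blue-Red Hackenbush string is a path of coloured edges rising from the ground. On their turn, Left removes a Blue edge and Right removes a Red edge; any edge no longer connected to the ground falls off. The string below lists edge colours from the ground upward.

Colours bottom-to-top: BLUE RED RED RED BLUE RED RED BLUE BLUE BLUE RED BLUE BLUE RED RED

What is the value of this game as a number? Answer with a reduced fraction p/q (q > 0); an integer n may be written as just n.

2521/16384

g_1 [B]  L=[0]  R=[·]  -> 1
g_2 [BR]  L=[0]  R=[1]  -> 1/2
g_3 [BRR]  L=[0]  R=[1/2, 1]  -> 1/4
g_4 [BRRR]  L=[0]  R=[1/4, 1/2, 1]  -> 1/8
g_5 [BRRRB]  L=[0, 1/8]  R=[1/4, 1/2, 1]  -> 3/16
g_6 [BRRRBR]  L=[0, 1/8]  R=[3/16, 1/4, 1/2, 1]  -> 5/32
g_7 [BRRRBRR]  L=[0, 1/8]  R=[5/32, 3/16, 1/4, 1/2, 1]  -> 9/64
g_8 [BRRRBRRB]  L=[0, 1/8, 9/64]  R=[5/32, 3/16, 1/4, 1/2, 1]  -> 19/128
g_9 [BRRRBRRBB]  L=[0, 1/8, 9/64, 19/128]  R=[5/32, 3/16, 1/4, 1/2, 1]  -> 39/256
g_10 [BRRRBRRBBB]  L=[0, 1/8, 9/64, 19/128, 39/256]  R=[5/32, 3/16, 1/4, 1/2, 1]  -> 79/512
g_11 [BRRRBRRBBBR]  L=[0, 1/8, 9/64, 19/128, 39/256]  R=[79/512, 5/32, 3/16, 1/4, 1/2, 1]  -> 157/1024
g_12 [BRRRBRRBBBRB]  L=[0, 1/8, 9/64, 19/128, 39/256, 157/1024]  R=[79/512, 5/32, 3/16, 1/4, 1/2, 1]  -> 315/2048
g_13 [BRRRBRRBBBRBB]  L=[0, 1/8, 9/64, 19/128, 39/256, 157/1024, 315/2048]  R=[79/512, 5/32, 3/16, 1/4, 1/2, 1]  -> 631/4096
g_14 [BRRRBRRBBBRBBR]  L=[0, 1/8, 9/64, 19/128, 39/256, 157/1024, 315/2048]  R=[631/4096, 79/512, 5/32, 3/16, 1/4, 1/2, 1]  -> 1261/8192
g_15 [BRRRBRRBBBRBBRR]  L=[0, 1/8, 9/64, 19/128, 39/256, 157/1024, 315/2048]  R=[1261/8192, 631/4096, 79/512, 5/32, 3/16, 1/4, 1/2, 1]  -> 2521/16384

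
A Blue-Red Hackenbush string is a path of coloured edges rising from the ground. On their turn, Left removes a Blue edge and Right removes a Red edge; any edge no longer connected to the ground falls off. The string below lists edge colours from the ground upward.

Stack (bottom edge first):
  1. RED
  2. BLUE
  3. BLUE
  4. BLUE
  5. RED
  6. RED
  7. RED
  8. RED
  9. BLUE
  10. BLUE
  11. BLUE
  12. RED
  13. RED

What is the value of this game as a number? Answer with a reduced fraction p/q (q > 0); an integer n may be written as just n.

Recurse on prefixes of the 13-edge string RED BLUE BLUE BLUE RED RED RED RED BLUE BLUE BLUE RED RED:
step 1: add RED to get R; options L={ (no moves) } R={ 0 } ⇒ -1
step 2: add BLUE to get RB; options L={ -1 } R={ 0 } ⇒ -1/2
step 3: add BLUE to get RBB; options L={ -1,-1/2 } R={ 0 } ⇒ -1/4
step 4: add BLUE to get RBBB; options L={ -1,-1/2,-1/4 } R={ 0 } ⇒ -1/8
step 5: add RED to get RBBBR; options L={ -1,-1/2,-1/4 } R={ -1/8,0 } ⇒ -3/16
step 6: add RED to get RBBBRR; options L={ -1,-1/2,-1/4 } R={ -3/16,-1/8,0 } ⇒ -7/32
step 7: add RED to get RBBBRRR; options L={ -1,-1/2,-1/4 } R={ -7/32,-3/16,-1/8,0 } ⇒ -15/64
step 8: add RED to get RBBBRRRR; options L={ -1,-1/2,-1/4 } R={ -15/64,-7/32,-3/16,-1/8,0 } ⇒ -31/128
step 9: add BLUE to get RBBBRRRRB; options L={ -1,-1/2,-1/4,-31/128 } R={ -15/64,-7/32,-3/16,-1/8,0 } ⇒ -61/256
step 10: add BLUE to get RBBBRRRRBB; options L={ -1,-1/2,-1/4,-31/128,-61/256 } R={ -15/64,-7/32,-3/16,-1/8,0 } ⇒ -121/512
step 11: add BLUE to get RBBBRRRRBBB; options L={ -1,-1/2,-1/4,-31/128,-61/256,-121/512 } R={ -15/64,-7/32,-3/16,-1/8,0 } ⇒ -241/1024
step 12: add RED to get RBBBRRRRBBBR; options L={ -1,-1/2,-1/4,-31/128,-61/256,-121/512 } R={ -241/1024,-15/64,-7/32,-3/16,-1/8,0 } ⇒ -483/2048
step 13: add RED to get RBBBRRRRBBBRR; options L={ -1,-1/2,-1/4,-31/128,-61/256,-121/512 } R={ -483/2048,-241/1024,-15/64,-7/32,-3/16,-1/8,0 } ⇒ -967/4096

-967/4096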